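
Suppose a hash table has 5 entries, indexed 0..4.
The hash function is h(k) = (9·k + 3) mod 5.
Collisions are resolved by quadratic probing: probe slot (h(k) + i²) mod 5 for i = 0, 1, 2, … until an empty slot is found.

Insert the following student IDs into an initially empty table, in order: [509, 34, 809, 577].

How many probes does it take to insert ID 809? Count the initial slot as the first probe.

3

Insert 509: h=4, slot 4 empty => index 4.
Insert 34: h=4, slot 4 occupied => index 0.
Insert 809: h=4, slots 4,0 occupied => index 3.
Insert 577: h=1, slot 1 empty => index 1.
Table: [34, 577, -, 809, 509]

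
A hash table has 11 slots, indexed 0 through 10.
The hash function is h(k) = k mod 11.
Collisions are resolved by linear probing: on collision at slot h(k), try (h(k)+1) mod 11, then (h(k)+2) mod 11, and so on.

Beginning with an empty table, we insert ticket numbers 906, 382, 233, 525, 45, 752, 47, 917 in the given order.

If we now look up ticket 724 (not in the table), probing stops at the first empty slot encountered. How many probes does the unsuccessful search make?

2

Insert 906: h=4, slot 4 empty => index 4.
Insert 382: h=8, slot 8 empty => index 8.
Insert 233: h=2, slot 2 empty => index 2.
Insert 525: h=8, slot 8 occupied => index 9.
Insert 45: h=1, slot 1 empty => index 1.
Insert 752: h=4, slot 4 occupied => index 5.
Insert 47: h=3, slot 3 empty => index 3.
Insert 917: h=4, slots 4,5 occupied => index 6.
Table: [-, 45, 233, 47, 906, 752, 917, -, 382, 525, -]
Lookup 724: h=9, probe 9,10 → slot 10 empty, not found.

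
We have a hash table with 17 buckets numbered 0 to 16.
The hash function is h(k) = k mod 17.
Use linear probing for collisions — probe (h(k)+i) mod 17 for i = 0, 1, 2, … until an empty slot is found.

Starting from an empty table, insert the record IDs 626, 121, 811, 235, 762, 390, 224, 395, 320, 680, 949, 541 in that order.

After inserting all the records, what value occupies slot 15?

626: h=14 -> slot 14
121: h=2 -> slot 2
811: h=12 -> slot 12
235: h=14, probe 14,15 -> slot 15
762: h=14, probe 14,15,16 -> slot 16
390: h=16, probe 16,0 -> slot 0
224: h=3 -> slot 3
395: h=4 -> slot 4
320: h=14, probe 14,15,16,0,1 -> slot 1
680: h=0, probe 0,1,2,3,4,5 -> slot 5
949: h=14, probe 14,15,16,0,1,2,3,4,5,6 -> slot 6
541: h=14, probe 14,15,16,0,1,2,3,4,5,6,7 -> slot 7
Table: [390, 320, 121, 224, 395, 680, 949, 541, -, -, -, -, 811, -, 626, 235, 762]

235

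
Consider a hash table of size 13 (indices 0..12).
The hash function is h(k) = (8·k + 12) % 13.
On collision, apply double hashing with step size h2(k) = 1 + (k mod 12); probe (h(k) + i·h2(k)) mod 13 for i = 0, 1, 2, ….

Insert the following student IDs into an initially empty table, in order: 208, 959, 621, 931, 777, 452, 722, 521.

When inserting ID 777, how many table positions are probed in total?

208 hashes to 12; slot 12 is free => place at 12.
959 hashes to 1; slot 1 is free => place at 1.
621 hashes to 1, h2=10; 1 taken => place at 11.
931 hashes to 11, h2=8; 11 taken => place at 6.
777 hashes to 1, h2=10; 1,11 taken => place at 8.
452 hashes to 1, h2=9; 1 taken => place at 10.
722 hashes to 3; slot 3 is free => place at 3.
521 hashes to 7; slot 7 is free => place at 7.
Table: [_, 959, _, 722, _, _, 931, 521, 777, _, 452, 621, 208]

3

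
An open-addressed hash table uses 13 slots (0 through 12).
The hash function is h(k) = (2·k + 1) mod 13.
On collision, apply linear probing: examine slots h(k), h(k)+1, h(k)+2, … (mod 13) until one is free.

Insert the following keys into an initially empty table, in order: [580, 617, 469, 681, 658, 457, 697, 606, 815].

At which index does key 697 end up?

Insert 580: h=4, slot 4 empty -> index 4.
Insert 617: h=0, slot 0 empty -> index 0.
Insert 469: h=3, slot 3 empty -> index 3.
Insert 681: h=11, slot 11 empty -> index 11.
Insert 658: h=4, slot 4 occupied -> index 5.
Insert 457: h=5, slot 5 occupied -> index 6.
Insert 697: h=4, slots 4,5,6 occupied -> index 7.
Insert 606: h=4, slots 4,5,6,7 occupied -> index 8.
Insert 815: h=6, slots 6,7,8 occupied -> index 9.
Table: [617, ∅, ∅, 469, 580, 658, 457, 697, 606, 815, ∅, 681, ∅]

7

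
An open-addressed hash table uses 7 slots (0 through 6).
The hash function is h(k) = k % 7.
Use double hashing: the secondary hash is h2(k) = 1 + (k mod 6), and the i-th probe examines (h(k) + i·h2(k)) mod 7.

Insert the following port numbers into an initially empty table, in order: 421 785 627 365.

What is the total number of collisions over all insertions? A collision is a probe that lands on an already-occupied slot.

Insert 421: h=1, slot 1 empty => index 1.
Insert 785: h=1, h2=6, slot 1 occupied => index 0.
Insert 627: h=4, slot 4 empty => index 4.
Insert 365: h=1, h2=6, slots 1,0 occupied => index 6.
Table: [785, 421, ., ., 627, ., 365]

3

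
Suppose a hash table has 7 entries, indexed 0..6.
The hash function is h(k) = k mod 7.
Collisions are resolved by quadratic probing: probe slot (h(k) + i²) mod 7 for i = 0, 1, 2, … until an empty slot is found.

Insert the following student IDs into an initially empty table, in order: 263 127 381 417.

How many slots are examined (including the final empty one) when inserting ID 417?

Insert 263: h=4, slot 4 empty => index 4.
Insert 127: h=1, slot 1 empty => index 1.
Insert 381: h=3, slot 3 empty => index 3.
Insert 417: h=4, slot 4 occupied => index 5.
Table: [., 127, ., 381, 263, 417, .]

2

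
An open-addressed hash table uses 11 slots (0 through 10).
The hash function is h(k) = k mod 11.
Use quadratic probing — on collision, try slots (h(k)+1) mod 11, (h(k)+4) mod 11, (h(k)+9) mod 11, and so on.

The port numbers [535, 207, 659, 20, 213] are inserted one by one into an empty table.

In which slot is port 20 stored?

2

Insert 535: h=7, slot 7 empty -> index 7.
Insert 207: h=9, slot 9 empty -> index 9.
Insert 659: h=10, slot 10 empty -> index 10.
Insert 20: h=9, slots 9,10 occupied -> index 2.
Insert 213: h=4, slot 4 empty -> index 4.
Table: [∅, ∅, 20, ∅, 213, ∅, ∅, 535, ∅, 207, 659]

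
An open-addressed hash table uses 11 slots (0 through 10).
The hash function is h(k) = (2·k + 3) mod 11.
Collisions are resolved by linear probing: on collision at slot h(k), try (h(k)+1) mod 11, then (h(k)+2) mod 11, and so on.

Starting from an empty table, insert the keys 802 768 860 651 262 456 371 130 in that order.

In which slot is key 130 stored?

3

802 hashes to 1; slot 1 is free => place at 1.
768 hashes to 10; slot 10 is free => place at 10.
860 hashes to 7; slot 7 is free => place at 7.
651 hashes to 7; 7 taken => place at 8.
262 hashes to 10; 10 taken => place at 0.
456 hashes to 2; slot 2 is free => place at 2.
371 hashes to 8; 8 taken => place at 9.
130 hashes to 10; 10,0,1,2 taken => place at 3.
Table: [262, 802, 456, 130, ∅, ∅, ∅, 860, 651, 371, 768]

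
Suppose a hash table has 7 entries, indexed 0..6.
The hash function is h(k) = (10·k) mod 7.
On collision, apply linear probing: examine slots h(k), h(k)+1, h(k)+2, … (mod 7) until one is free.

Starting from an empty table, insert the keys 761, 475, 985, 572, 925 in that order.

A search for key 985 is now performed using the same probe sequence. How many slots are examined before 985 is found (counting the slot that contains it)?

Insert 761: h=1, slot 1 empty => index 1.
Insert 475: h=4, slot 4 empty => index 4.
Insert 985: h=1, slot 1 occupied => index 2.
Insert 572: h=1, slots 1,2 occupied => index 3.
Insert 925: h=3, slots 3,4 occupied => index 5.
Table: [—, 761, 985, 572, 475, 925, —]
Lookup 985: h=1, probe 1,2 → found at 2.

2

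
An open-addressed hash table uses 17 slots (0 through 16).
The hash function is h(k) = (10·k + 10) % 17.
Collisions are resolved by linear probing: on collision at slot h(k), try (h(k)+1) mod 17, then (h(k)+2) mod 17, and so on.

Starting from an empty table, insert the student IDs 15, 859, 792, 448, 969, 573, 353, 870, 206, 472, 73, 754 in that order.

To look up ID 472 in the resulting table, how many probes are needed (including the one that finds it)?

15: h=7 => slot 7
859: h=15 => slot 15
792: h=8 => slot 8
448: h=2 => slot 2
969: h=10 => slot 10
573: h=11 => slot 11
353: h=4 => slot 4
870: h=6 => slot 6
206: h=13 => slot 13
472: h=4, probe 4,5 => slot 5
73: h=9 => slot 9
754: h=2, probe 2,3 => slot 3
Table: [—, —, 448, 754, 353, 472, 870, 15, 792, 73, 969, 573, —, 206, —, 859, —]
Lookup 472: h=4, probe 4,5 → found at 5.

2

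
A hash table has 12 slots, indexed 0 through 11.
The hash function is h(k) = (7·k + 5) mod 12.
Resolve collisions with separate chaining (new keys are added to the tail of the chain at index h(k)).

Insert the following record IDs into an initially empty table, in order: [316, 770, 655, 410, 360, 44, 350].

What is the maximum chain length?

316 → bucket 9
770 → bucket 7
655 → bucket 6
410 → bucket 7 (collision)
360 → bucket 5
44 → bucket 1
350 → bucket 7 (collision)
Final buckets:
0: —
1: 44
2: —
3: —
4: —
5: 360
6: 655
7: 770 -> 410 -> 350
8: —
9: 316
10: —
11: —

3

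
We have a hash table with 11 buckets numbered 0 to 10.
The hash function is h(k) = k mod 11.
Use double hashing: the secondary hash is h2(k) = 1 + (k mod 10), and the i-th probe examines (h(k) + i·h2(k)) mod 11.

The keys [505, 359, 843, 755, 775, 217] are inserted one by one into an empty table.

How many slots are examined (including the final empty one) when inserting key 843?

Insert 505: h=10, slot 10 empty → index 10.
Insert 359: h=7, slot 7 empty → index 7.
Insert 843: h=7, h2=4, slot 7 occupied → index 0.
Insert 755: h=7, h2=6, slot 7 occupied → index 2.
Insert 775: h=5, slot 5 empty → index 5.
Insert 217: h=8, slot 8 empty → index 8.
Table: [843, ∅, 755, ∅, ∅, 775, ∅, 359, 217, ∅, 505]

2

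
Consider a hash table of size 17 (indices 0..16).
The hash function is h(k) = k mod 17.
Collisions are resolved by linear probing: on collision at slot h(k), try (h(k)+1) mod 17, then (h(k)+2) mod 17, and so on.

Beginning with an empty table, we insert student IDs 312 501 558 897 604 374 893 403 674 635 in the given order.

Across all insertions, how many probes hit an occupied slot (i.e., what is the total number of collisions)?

Insert 312: h=6, slot 6 empty → index 6.
Insert 501: h=8, slot 8 empty → index 8.
Insert 558: h=14, slot 14 empty → index 14.
Insert 897: h=13, slot 13 empty → index 13.
Insert 604: h=9, slot 9 empty → index 9.
Insert 374: h=0, slot 0 empty → index 0.
Insert 893: h=9, slot 9 occupied → index 10.
Insert 403: h=12, slot 12 empty → index 12.
Insert 674: h=11, slot 11 empty → index 11.
Insert 635: h=6, slot 6 occupied → index 7.
Table: [374, -, -, -, -, -, 312, 635, 501, 604, 893, 674, 403, 897, 558, -, -]

2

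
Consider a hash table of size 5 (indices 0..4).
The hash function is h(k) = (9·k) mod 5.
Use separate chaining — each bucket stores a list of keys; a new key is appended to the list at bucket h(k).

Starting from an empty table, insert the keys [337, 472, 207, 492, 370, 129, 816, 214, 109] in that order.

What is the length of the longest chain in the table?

Insert 337: h=3, bucket 3 empty -> new chain.
Insert 472: h=3, bucket 3 nonempty -> append to chain.
Insert 207: h=3, bucket 3 nonempty -> append to chain.
Insert 492: h=3, bucket 3 nonempty -> append to chain.
Insert 370: h=0, bucket 0 empty -> new chain.
Insert 129: h=1, bucket 1 empty -> new chain.
Insert 816: h=4, bucket 4 empty -> new chain.
Insert 214: h=1, bucket 1 nonempty -> append to chain.
Insert 109: h=1, bucket 1 nonempty -> append to chain.
Final buckets:
0: 370
1: 129 -> 214 -> 109
2: _
3: 337 -> 472 -> 207 -> 492
4: 816

4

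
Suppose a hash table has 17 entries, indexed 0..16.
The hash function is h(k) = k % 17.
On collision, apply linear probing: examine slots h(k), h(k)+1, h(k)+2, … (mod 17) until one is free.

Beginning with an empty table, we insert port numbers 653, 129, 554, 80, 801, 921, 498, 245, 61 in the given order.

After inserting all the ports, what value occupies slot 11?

554

Insert 653: h=7, slot 7 empty => index 7.
Insert 129: h=10, slot 10 empty => index 10.
Insert 554: h=10, slot 10 occupied => index 11.
Insert 80: h=12, slot 12 empty => index 12.
Insert 801: h=2, slot 2 empty => index 2.
Insert 921: h=3, slot 3 empty => index 3.
Insert 498: h=5, slot 5 empty => index 5.
Insert 245: h=7, slot 7 occupied => index 8.
Insert 61: h=10, slots 10,11,12 occupied => index 13.
Table: [-, -, 801, 921, -, 498, -, 653, 245, -, 129, 554, 80, 61, -, -, -]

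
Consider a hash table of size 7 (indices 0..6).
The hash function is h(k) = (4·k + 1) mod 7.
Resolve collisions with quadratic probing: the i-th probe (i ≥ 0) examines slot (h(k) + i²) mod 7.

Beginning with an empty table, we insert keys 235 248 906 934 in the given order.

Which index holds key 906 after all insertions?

0

235: h=3 => slot 3
248: h=6 => slot 6
906: h=6, probe 6,0 => slot 0
934: h=6, probe 6,0,3,1 => slot 1
Table: [906, 934, -, 235, -, -, 248]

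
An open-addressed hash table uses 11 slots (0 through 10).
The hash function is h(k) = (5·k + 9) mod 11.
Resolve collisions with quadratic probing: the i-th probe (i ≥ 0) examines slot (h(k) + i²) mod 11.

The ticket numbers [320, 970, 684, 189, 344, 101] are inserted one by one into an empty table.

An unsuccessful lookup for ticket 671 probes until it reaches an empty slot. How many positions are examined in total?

2

320: h=3 → slot 3
970: h=8 → slot 8
684: h=8, probe 8,9 → slot 9
189: h=8, probe 8,9,1 → slot 1
344: h=2 → slot 2
101: h=8, probe 8,9,1,6 → slot 6
Table: [—, 189, 344, 320, —, —, 101, —, 970, 684, —]
Lookup 671: h=9, probe 9,10 → slot 10 empty, not found.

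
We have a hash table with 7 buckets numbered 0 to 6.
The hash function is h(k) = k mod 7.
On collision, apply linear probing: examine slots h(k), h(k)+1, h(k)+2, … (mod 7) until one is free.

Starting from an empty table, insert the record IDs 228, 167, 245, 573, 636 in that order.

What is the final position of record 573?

228: h=4 => slot 4
167: h=6 => slot 6
245: h=0 => slot 0
573: h=6, probe 6,0,1 => slot 1
636: h=6, probe 6,0,1,2 => slot 2
Table: [245, 573, 636, _, 228, _, 167]

1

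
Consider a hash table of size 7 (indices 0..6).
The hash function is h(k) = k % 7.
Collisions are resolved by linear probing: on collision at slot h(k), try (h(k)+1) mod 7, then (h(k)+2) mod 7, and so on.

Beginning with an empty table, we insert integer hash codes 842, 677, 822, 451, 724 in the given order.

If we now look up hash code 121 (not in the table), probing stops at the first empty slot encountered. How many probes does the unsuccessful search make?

842: h=2 → slot 2
677: h=5 → slot 5
822: h=3 → slot 3
451: h=3, probe 3,4 → slot 4
724: h=3, probe 3,4,5,6 → slot 6
Table: [∅, ∅, 842, 822, 451, 677, 724]
Lookup 121: h=2, probe 2,3,4,5,6,0 → slot 0 empty, not found.

6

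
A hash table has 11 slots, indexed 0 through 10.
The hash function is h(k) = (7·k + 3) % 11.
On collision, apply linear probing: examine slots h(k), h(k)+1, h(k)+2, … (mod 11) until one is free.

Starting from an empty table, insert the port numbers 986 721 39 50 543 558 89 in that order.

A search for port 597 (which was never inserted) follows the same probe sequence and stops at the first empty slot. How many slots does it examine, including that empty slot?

4

986: h=8 => slot 8
721: h=1 => slot 1
39: h=1, probe 1,2 => slot 2
50: h=1, probe 1,2,3 => slot 3
543: h=9 => slot 9
558: h=4 => slot 4
89: h=10 => slot 10
Table: [_, 721, 39, 50, 558, _, _, _, 986, 543, 89]
Lookup 597: h=2, probe 2,3,4,5 → slot 5 empty, not found.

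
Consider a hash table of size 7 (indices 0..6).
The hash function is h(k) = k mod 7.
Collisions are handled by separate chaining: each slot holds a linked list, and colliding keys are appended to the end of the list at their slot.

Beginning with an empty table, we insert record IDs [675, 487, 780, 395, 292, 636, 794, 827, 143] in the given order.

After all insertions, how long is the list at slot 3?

Insert 675: h=3, bucket 3 empty -> new chain.
Insert 487: h=4, bucket 4 empty -> new chain.
Insert 780: h=3, bucket 3 nonempty -> append to chain.
Insert 395: h=3, bucket 3 nonempty -> append to chain.
Insert 292: h=5, bucket 5 empty -> new chain.
Insert 636: h=6, bucket 6 empty -> new chain.
Insert 794: h=3, bucket 3 nonempty -> append to chain.
Insert 827: h=1, bucket 1 empty -> new chain.
Insert 143: h=3, bucket 3 nonempty -> append to chain.
Final buckets:
0: —
1: 827
2: —
3: 675 -> 780 -> 395 -> 794 -> 143
4: 487
5: 292
6: 636

5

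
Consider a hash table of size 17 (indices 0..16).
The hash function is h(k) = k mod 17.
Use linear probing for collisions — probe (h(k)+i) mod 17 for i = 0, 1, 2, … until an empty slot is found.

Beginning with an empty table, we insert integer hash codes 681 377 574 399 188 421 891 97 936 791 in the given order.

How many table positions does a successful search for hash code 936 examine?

681 hashes to 1; slot 1 is free -> place at 1.
377 hashes to 3; slot 3 is free -> place at 3.
574 hashes to 13; slot 13 is free -> place at 13.
399 hashes to 8; slot 8 is free -> place at 8.
188 hashes to 1; 1 taken -> place at 2.
421 hashes to 13; 13 taken -> place at 14.
891 hashes to 7; slot 7 is free -> place at 7.
97 hashes to 12; slot 12 is free -> place at 12.
936 hashes to 1; 1,2,3 taken -> place at 4.
791 hashes to 9; slot 9 is free -> place at 9.
Table: [-, 681, 188, 377, 936, -, -, 891, 399, 791, -, -, 97, 574, 421, -, -]
Lookup 936: h=1, probe 1,2,3,4 → found at 4.

4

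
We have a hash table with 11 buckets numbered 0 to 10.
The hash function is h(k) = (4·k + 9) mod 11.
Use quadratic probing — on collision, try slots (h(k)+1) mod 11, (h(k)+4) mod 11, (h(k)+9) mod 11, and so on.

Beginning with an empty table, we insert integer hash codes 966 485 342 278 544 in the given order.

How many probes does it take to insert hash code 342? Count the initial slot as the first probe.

966 hashes to 1; slot 1 is free → place at 1.
485 hashes to 2; slot 2 is free → place at 2.
342 hashes to 2; 2 taken → place at 3.
278 hashes to 10; slot 10 is free → place at 10.
544 hashes to 7; slot 7 is free → place at 7.
Table: [—, 966, 485, 342, —, —, —, 544, —, —, 278]

2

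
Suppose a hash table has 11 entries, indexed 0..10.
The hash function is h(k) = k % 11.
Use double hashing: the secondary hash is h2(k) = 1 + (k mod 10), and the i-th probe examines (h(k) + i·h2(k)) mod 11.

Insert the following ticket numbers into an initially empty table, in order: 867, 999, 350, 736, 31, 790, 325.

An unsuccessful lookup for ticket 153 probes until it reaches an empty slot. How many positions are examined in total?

867: h=9 -> slot 9
999: h=9, h2=10, probe 9,8 -> slot 8
350: h=9, h2=1, probe 9,10 -> slot 10
736: h=10, h2=7, probe 10,6 -> slot 6
31: h=9, h2=2, probe 9,0 -> slot 0
790: h=9, h2=1, probe 9,10,0,1 -> slot 1
325: h=6, h2=6, probe 6,1,7 -> slot 7
Table: [31, 790, _, _, _, _, 736, 325, 999, 867, 350]
Lookup 153: h=10, h2=4, probe 10,3 → slot 3 empty, not found.

2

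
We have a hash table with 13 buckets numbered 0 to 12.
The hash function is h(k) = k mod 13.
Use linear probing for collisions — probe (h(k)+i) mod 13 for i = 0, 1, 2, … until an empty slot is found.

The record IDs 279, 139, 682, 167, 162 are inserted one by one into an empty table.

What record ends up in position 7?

682

Insert 279: h=6, slot 6 empty → index 6.
Insert 139: h=9, slot 9 empty → index 9.
Insert 682: h=6, slot 6 occupied → index 7.
Insert 167: h=11, slot 11 empty → index 11.
Insert 162: h=6, slots 6,7 occupied → index 8.
Table: [-, -, -, -, -, -, 279, 682, 162, 139, -, 167, -]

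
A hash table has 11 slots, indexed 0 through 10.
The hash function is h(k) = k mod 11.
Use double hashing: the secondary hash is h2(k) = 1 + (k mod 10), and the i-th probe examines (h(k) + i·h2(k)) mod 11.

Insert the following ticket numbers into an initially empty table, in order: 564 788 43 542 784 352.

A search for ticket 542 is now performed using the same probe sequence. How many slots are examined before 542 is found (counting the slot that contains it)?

2

564: h=3 -> slot 3
788: h=7 -> slot 7
43: h=10 -> slot 10
542: h=3, h2=3, probe 3,6 -> slot 6
784: h=3, h2=5, probe 3,8 -> slot 8
352: h=0 -> slot 0
Table: [352, _, _, 564, _, _, 542, 788, 784, _, 43]
Lookup 542: h=3, h2=3, probe 3,6 → found at 6.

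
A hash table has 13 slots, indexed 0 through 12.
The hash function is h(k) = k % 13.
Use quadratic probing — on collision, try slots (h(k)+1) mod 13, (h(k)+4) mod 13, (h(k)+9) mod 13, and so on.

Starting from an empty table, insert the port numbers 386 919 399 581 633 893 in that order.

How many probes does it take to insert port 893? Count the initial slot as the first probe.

6

Insert 386: h=9, slot 9 empty => index 9.
Insert 919: h=9, slot 9 occupied => index 10.
Insert 399: h=9, slots 9,10 occupied => index 0.
Insert 581: h=9, slots 9,10,0 occupied => index 5.
Insert 633: h=9, slots 9,10,0,5 occupied => index 12.
Insert 893: h=9, slots 9,10,0,5,12 occupied => index 8.
Table: [399, _, _, _, _, 581, _, _, 893, 386, 919, _, 633]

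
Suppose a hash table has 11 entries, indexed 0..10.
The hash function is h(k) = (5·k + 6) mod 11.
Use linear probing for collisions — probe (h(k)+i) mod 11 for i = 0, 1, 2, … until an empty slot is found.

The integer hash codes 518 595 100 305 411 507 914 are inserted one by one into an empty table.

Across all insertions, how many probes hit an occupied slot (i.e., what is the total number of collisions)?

518 hashes to 0; slot 0 is free → place at 0.
595 hashes to 0; 0 taken → place at 1.
100 hashes to 0; 0,1 taken → place at 2.
305 hashes to 2; 2 taken → place at 3.
411 hashes to 4; slot 4 is free → place at 4.
507 hashes to 0; 0,1,2,3,4 taken → place at 5.
914 hashes to 0; 0,1,2,3,4,5 taken → place at 6.
Table: [518, 595, 100, 305, 411, 507, 914, ., ., ., .]

15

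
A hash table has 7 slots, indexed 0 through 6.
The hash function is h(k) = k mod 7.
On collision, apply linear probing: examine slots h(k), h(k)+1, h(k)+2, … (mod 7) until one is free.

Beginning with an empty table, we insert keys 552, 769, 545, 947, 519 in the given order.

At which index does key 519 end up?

552: h=6 => slot 6
769: h=6, probe 6,0 => slot 0
545: h=6, probe 6,0,1 => slot 1
947: h=2 => slot 2
519: h=1, probe 1,2,3 => slot 3
Table: [769, 545, 947, 519, ∅, ∅, 552]

3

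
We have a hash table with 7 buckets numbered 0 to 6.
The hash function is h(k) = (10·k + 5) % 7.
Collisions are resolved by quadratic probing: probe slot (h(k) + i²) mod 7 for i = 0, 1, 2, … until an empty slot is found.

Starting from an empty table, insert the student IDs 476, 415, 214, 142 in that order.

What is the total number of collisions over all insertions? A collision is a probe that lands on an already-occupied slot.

Insert 476: h=5, slot 5 empty => index 5.
Insert 415: h=4, slot 4 empty => index 4.
Insert 214: h=3, slot 3 empty => index 3.
Insert 142: h=4, slots 4,5 occupied => index 1.
Table: [_, 142, _, 214, 415, 476, _]

2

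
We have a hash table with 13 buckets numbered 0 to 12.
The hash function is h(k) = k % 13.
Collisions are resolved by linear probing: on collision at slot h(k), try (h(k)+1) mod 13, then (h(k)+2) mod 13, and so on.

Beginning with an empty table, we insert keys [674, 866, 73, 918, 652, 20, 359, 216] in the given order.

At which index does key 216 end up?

674: h=11 → slot 11
866: h=8 → slot 8
73: h=8, probe 8,9 → slot 9
918: h=8, probe 8,9,10 → slot 10
652: h=2 → slot 2
20: h=7 → slot 7
359: h=8, probe 8,9,10,11,12 → slot 12
216: h=8, probe 8,9,10,11,12,0 → slot 0
Table: [216, _, 652, _, _, _, _, 20, 866, 73, 918, 674, 359]

0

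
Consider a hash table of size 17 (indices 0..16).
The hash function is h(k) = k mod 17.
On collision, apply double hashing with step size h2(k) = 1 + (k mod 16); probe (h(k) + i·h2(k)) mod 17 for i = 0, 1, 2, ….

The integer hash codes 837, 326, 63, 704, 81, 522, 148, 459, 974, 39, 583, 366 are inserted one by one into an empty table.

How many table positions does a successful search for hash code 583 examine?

8

837: h=4 => slot 4
326: h=3 => slot 3
63: h=12 => slot 12
704: h=7 => slot 7
81: h=13 => slot 13
522: h=12, h2=11, probe 12,6 => slot 6
148: h=12, h2=5, probe 12,0 => slot 0
459: h=0, h2=12, probe 0,12,7,2 => slot 2
974: h=5 => slot 5
39: h=5, h2=8, probe 5,13,4,12,3,11 => slot 11
583: h=5, h2=8, probe 5,13,4,12,3,11,2,10 => slot 10
366: h=9 => slot 9
Table: [148, _, 459, 326, 837, 974, 522, 704, _, 366, 583, 39, 63, 81, _, _, _]
Lookup 583: h=5, h2=8, probe 5,13,4,12,3,11,2,10 → found at 10.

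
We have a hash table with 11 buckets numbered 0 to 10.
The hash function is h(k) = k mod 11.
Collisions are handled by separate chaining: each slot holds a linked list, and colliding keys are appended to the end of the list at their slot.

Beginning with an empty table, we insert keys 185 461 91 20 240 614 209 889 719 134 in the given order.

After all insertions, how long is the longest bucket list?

5

Insert 185: h=9, bucket 9 empty -> new chain.
Insert 461: h=10, bucket 10 empty -> new chain.
Insert 91: h=3, bucket 3 empty -> new chain.
Insert 20: h=9, bucket 9 nonempty -> append to chain.
Insert 240: h=9, bucket 9 nonempty -> append to chain.
Insert 614: h=9, bucket 9 nonempty -> append to chain.
Insert 209: h=0, bucket 0 empty -> new chain.
Insert 889: h=9, bucket 9 nonempty -> append to chain.
Insert 719: h=4, bucket 4 empty -> new chain.
Insert 134: h=2, bucket 2 empty -> new chain.
Final buckets:
0: 209
1: _
2: 134
3: 91
4: 719
5: _
6: _
7: _
8: _
9: 185 -> 20 -> 240 -> 614 -> 889
10: 461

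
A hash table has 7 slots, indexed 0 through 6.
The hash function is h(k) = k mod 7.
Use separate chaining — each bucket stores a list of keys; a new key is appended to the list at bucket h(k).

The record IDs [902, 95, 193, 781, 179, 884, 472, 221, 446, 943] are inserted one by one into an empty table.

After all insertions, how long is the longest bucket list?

Insert 902: h=6, bucket 6 empty -> new chain.
Insert 95: h=4, bucket 4 empty -> new chain.
Insert 193: h=4, bucket 4 nonempty -> append to chain.
Insert 781: h=4, bucket 4 nonempty -> append to chain.
Insert 179: h=4, bucket 4 nonempty -> append to chain.
Insert 884: h=2, bucket 2 empty -> new chain.
Insert 472: h=3, bucket 3 empty -> new chain.
Insert 221: h=4, bucket 4 nonempty -> append to chain.
Insert 446: h=5, bucket 5 empty -> new chain.
Insert 943: h=5, bucket 5 nonempty -> append to chain.
Final buckets:
0: _
1: _
2: 884
3: 472
4: 95 -> 193 -> 781 -> 179 -> 221
5: 446 -> 943
6: 902

5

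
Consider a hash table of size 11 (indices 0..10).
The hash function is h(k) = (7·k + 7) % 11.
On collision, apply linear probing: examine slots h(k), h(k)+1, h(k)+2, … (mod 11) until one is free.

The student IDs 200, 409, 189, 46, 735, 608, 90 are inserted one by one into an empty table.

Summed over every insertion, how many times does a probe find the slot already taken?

200: h=10 → slot 10
409: h=10, probe 10,0 → slot 0
189: h=10, probe 10,0,1 → slot 1
46: h=10, probe 10,0,1,2 → slot 2
735: h=4 → slot 4
608: h=6 → slot 6
90: h=10, probe 10,0,1,2,3 → slot 3
Table: [409, 189, 46, 90, 735, ., 608, ., ., ., 200]

10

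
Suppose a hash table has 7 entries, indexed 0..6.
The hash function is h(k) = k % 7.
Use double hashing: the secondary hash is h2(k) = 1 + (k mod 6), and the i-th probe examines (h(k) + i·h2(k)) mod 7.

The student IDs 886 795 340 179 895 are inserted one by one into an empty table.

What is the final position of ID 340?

886 hashes to 4; slot 4 is free → place at 4.
795 hashes to 4, h2=4; 4 taken → place at 1.
340 hashes to 4, h2=5; 4 taken → place at 2.
179 hashes to 4, h2=6; 4 taken → place at 3.
895 hashes to 6; slot 6 is free → place at 6.
Table: [_, 795, 340, 179, 886, _, 895]

2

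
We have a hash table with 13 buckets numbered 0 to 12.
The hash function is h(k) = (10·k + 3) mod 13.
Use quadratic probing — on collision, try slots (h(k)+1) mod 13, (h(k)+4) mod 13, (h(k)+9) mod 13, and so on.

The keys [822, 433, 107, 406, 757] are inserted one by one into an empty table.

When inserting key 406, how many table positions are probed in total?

3

Insert 822: h=7, slot 7 empty -> index 7.
Insert 433: h=4, slot 4 empty -> index 4.
Insert 107: h=7, slot 7 occupied -> index 8.
Insert 406: h=7, slots 7,8 occupied -> index 11.
Insert 757: h=7, slots 7,8,11 occupied -> index 3.
Table: [∅, ∅, ∅, 757, 433, ∅, ∅, 822, 107, ∅, ∅, 406, ∅]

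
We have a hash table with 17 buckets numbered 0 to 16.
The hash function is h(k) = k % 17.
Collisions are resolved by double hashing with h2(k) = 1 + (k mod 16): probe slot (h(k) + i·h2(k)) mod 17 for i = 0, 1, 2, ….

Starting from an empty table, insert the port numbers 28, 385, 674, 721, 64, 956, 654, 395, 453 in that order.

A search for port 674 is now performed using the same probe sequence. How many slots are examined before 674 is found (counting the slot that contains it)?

Insert 28: h=11, slot 11 empty → index 11.
Insert 385: h=11, h2=2, slot 11 occupied → index 13.
Insert 674: h=11, h2=3, slot 11 occupied → index 14.
Insert 721: h=7, slot 7 empty → index 7.
Insert 64: h=13, h2=1, slots 13,14 occupied → index 15.
Insert 956: h=4, slot 4 empty → index 4.
Insert 654: h=8, slot 8 empty → index 8.
Insert 395: h=4, h2=12, slot 4 occupied → index 16.
Insert 453: h=11, h2=6, slot 11 occupied → index 0.
Table: [453, ∅, ∅, ∅, 956, ∅, ∅, 721, 654, ∅, ∅, 28, ∅, 385, 674, 64, 395]
Lookup 674: h=11, h2=3, probe 11,14 → found at 14.

2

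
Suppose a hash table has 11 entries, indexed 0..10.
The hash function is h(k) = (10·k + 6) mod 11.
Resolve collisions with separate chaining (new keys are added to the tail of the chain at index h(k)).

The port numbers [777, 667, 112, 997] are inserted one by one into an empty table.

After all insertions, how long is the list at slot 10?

3

777 -> bucket 10
667 -> bucket 10 (collision)
112 -> bucket 4
997 -> bucket 10 (collision)
Final buckets:
0: —
1: —
2: —
3: —
4: 112
5: —
6: —
7: —
8: —
9: —
10: 777 -> 667 -> 997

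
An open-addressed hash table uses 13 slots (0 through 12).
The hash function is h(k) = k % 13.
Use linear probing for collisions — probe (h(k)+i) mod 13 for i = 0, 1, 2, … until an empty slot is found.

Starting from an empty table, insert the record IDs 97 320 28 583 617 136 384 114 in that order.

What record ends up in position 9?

136

97 hashes to 6; slot 6 is free -> place at 6.
320 hashes to 8; slot 8 is free -> place at 8.
28 hashes to 2; slot 2 is free -> place at 2.
583 hashes to 11; slot 11 is free -> place at 11.
617 hashes to 6; 6 taken -> place at 7.
136 hashes to 6; 6,7,8 taken -> place at 9.
384 hashes to 7; 7,8,9 taken -> place at 10.
114 hashes to 10; 10,11 taken -> place at 12.
Table: [_, _, 28, _, _, _, 97, 617, 320, 136, 384, 583, 114]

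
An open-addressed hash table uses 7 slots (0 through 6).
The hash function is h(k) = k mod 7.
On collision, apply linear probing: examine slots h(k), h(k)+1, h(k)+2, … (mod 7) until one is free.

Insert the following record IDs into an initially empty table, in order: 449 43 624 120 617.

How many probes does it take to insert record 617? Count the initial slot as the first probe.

5

449 hashes to 1; slot 1 is free → place at 1.
43 hashes to 1; 1 taken → place at 2.
624 hashes to 1; 1,2 taken → place at 3.
120 hashes to 1; 1,2,3 taken → place at 4.
617 hashes to 1; 1,2,3,4 taken → place at 5.
Table: [-, 449, 43, 624, 120, 617, -]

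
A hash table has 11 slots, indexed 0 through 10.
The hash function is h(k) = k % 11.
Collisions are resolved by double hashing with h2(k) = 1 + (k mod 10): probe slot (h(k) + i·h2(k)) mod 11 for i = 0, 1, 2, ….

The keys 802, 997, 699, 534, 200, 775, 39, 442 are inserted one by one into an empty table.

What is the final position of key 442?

802: h=10 → slot 10
997: h=7 → slot 7
699: h=6 → slot 6
534: h=6, h2=5, probe 6,0 → slot 0
200: h=2 → slot 2
775: h=5 → slot 5
39: h=6, h2=10, probe 6,5,4 → slot 4
442: h=2, h2=3, probe 2,5,8 → slot 8
Table: [534, —, 200, —, 39, 775, 699, 997, 442, —, 802]

8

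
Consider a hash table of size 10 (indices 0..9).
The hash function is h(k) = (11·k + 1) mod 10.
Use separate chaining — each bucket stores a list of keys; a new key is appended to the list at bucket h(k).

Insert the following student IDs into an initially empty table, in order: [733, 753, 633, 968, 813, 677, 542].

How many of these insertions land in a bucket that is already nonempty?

Insert 733: h=4, bucket 4 empty → new chain.
Insert 753: h=4, bucket 4 nonempty → append to chain.
Insert 633: h=4, bucket 4 nonempty → append to chain.
Insert 968: h=9, bucket 9 empty → new chain.
Insert 813: h=4, bucket 4 nonempty → append to chain.
Insert 677: h=8, bucket 8 empty → new chain.
Insert 542: h=3, bucket 3 empty → new chain.
Final buckets:
0: —
1: —
2: —
3: 542
4: 733 -> 753 -> 633 -> 813
5: —
6: —
7: —
8: 677
9: 968

3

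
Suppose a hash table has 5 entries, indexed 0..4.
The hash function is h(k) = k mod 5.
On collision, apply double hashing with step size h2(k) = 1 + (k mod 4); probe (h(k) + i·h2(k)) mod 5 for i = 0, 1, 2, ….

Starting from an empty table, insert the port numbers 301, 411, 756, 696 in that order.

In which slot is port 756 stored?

301 hashes to 1; slot 1 is free -> place at 1.
411 hashes to 1, h2=4; 1 taken -> place at 0.
756 hashes to 1, h2=1; 1 taken -> place at 2.
696 hashes to 1, h2=1; 1,2 taken -> place at 3.
Table: [411, 301, 756, 696, _]

2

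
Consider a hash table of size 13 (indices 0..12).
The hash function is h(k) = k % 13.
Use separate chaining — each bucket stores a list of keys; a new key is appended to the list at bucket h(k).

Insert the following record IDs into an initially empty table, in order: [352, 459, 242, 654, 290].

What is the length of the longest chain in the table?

3

352 -> bucket 1
459 -> bucket 4
242 -> bucket 8
654 -> bucket 4 (collision)
290 -> bucket 4 (collision)
Final buckets:
0: ∅
1: 352
2: ∅
3: ∅
4: 459 -> 654 -> 290
5: ∅
6: ∅
7: ∅
8: 242
9: ∅
10: ∅
11: ∅
12: ∅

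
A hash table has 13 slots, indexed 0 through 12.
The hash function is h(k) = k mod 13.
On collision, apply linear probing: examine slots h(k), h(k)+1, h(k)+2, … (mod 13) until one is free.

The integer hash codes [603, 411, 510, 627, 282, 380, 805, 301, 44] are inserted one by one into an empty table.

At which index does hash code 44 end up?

7

603 hashes to 5; slot 5 is free -> place at 5.
411 hashes to 8; slot 8 is free -> place at 8.
510 hashes to 3; slot 3 is free -> place at 3.
627 hashes to 3; 3 taken -> place at 4.
282 hashes to 9; slot 9 is free -> place at 9.
380 hashes to 3; 3,4,5 taken -> place at 6.
805 hashes to 12; slot 12 is free -> place at 12.
301 hashes to 2; slot 2 is free -> place at 2.
44 hashes to 5; 5,6 taken -> place at 7.
Table: [-, -, 301, 510, 627, 603, 380, 44, 411, 282, -, -, 805]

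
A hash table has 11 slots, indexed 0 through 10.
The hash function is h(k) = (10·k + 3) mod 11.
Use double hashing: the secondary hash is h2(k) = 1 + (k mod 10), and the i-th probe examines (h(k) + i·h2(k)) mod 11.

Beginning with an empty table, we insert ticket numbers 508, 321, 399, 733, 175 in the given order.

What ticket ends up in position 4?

508 hashes to 1; slot 1 is free → place at 1.
321 hashes to 1, h2=2; 1 taken → place at 3.
399 hashes to 0; slot 0 is free → place at 0.
733 hashes to 7; slot 7 is free → place at 7.
175 hashes to 4; slot 4 is free → place at 4.
Table: [399, 508, _, 321, 175, _, _, 733, _, _, _]

175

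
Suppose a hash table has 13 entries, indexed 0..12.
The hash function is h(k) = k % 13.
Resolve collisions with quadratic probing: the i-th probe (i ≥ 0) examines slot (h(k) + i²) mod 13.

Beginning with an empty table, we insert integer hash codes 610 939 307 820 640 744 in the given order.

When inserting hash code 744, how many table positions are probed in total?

Insert 610: h=12, slot 12 empty => index 12.
Insert 939: h=3, slot 3 empty => index 3.
Insert 307: h=8, slot 8 empty => index 8.
Insert 820: h=1, slot 1 empty => index 1.
Insert 640: h=3, slot 3 occupied => index 4.
Insert 744: h=3, slots 3,4 occupied => index 7.
Table: [_, 820, _, 939, 640, _, _, 744, 307, _, _, _, 610]

3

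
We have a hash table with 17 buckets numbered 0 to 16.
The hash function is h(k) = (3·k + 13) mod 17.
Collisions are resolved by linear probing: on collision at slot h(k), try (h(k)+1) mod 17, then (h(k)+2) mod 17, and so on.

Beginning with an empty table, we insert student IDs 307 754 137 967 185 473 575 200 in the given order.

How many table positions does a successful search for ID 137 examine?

2

307 hashes to 16; slot 16 is free → place at 16.
754 hashes to 14; slot 14 is free → place at 14.
137 hashes to 16; 16 taken → place at 0.
967 hashes to 7; slot 7 is free → place at 7.
185 hashes to 7; 7 taken → place at 8.
473 hashes to 4; slot 4 is free → place at 4.
575 hashes to 4; 4 taken → place at 5.
200 hashes to 1; slot 1 is free → place at 1.
Table: [137, 200, —, —, 473, 575, —, 967, 185, —, —, —, —, —, 754, —, 307]
Lookup 137: h=16, probe 16,0 → found at 0.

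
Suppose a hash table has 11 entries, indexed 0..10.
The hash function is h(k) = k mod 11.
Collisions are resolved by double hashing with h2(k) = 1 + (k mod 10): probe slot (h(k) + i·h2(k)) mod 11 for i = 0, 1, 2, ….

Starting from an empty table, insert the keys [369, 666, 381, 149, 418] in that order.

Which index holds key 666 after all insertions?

2

369 hashes to 6; slot 6 is free → place at 6.
666 hashes to 6, h2=7; 6 taken → place at 2.
381 hashes to 7; slot 7 is free → place at 7.
149 hashes to 6, h2=10; 6 taken → place at 5.
418 hashes to 0; slot 0 is free → place at 0.
Table: [418, _, 666, _, _, 149, 369, 381, _, _, _]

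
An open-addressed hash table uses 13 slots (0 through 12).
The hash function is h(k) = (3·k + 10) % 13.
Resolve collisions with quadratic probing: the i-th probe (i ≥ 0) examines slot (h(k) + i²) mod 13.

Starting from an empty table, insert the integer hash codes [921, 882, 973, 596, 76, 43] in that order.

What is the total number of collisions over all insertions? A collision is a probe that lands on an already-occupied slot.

10

Insert 921: h=4, slot 4 empty -> index 4.
Insert 882: h=4, slot 4 occupied -> index 5.
Insert 973: h=4, slots 4,5 occupied -> index 8.
Insert 596: h=4, slots 4,5,8 occupied -> index 0.
Insert 76: h=4, slots 4,5,8,0 occupied -> index 7.
Insert 43: h=9, slot 9 empty -> index 9.
Table: [596, —, —, —, 921, 882, —, 76, 973, 43, —, —, —]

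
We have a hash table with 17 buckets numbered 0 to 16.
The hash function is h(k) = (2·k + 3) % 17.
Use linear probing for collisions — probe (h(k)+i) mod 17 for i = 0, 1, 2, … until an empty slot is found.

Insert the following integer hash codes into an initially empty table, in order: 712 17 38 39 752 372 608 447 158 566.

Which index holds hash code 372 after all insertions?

0

Insert 712: h=16, slot 16 empty → index 16.
Insert 17: h=3, slot 3 empty → index 3.
Insert 38: h=11, slot 11 empty → index 11.
Insert 39: h=13, slot 13 empty → index 13.
Insert 752: h=11, slot 11 occupied → index 12.
Insert 372: h=16, slot 16 occupied → index 0.
Insert 608: h=12, slots 12,13 occupied → index 14.
Insert 447: h=13, slots 13,14 occupied → index 15.
Insert 158: h=13, slots 13,14,15,16,0 occupied → index 1.
Insert 566: h=13, slots 13,14,15,16,0,1 occupied → index 2.
Table: [372, 158, 566, 17, ∅, ∅, ∅, ∅, ∅, ∅, ∅, 38, 752, 39, 608, 447, 712]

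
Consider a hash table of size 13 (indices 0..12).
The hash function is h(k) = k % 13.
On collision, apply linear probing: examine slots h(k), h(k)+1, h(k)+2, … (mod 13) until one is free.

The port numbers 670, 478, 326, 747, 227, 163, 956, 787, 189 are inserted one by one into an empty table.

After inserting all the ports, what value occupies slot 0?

670: h=7 => slot 7
478: h=10 => slot 10
326: h=1 => slot 1
747: h=6 => slot 6
227: h=6, probe 6,7,8 => slot 8
163: h=7, probe 7,8,9 => slot 9
956: h=7, probe 7,8,9,10,11 => slot 11
787: h=7, probe 7,8,9,10,11,12 => slot 12
189: h=7, probe 7,8,9,10,11,12,0 => slot 0
Table: [189, 326, ∅, ∅, ∅, ∅, 747, 670, 227, 163, 478, 956, 787]

189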